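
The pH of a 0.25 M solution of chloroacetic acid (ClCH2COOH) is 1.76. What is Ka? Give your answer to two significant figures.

[H+] = 10^(-1.76) = 1.74 × 10^-2 M
At equilibrium [HA] = 0.25 − 1.74 × 10^-2 = 2.33 × 10^-1 M
Ka = [H+][A-]/[HA] = (1.74 × 10^-2)² / 2.33 × 10^-1 = 1.3 × 10^-3

Ka = 1.3 × 10^-3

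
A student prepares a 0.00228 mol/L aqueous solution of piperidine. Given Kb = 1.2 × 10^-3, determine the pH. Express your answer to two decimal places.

pH = 11.06

C5H10NH + H2O ⇌ C5H10NH2+ + OH-
From the ICE table, Kb = [OH-]²/(0.00228 − [OH-]) = 1.2 × 10^-3.
[OH-] is not negligible relative to C₀; solve [OH-]² + 0.0012·[OH-] − 2.74e-06 = 0.
[OH-] = (−Kb + √(Kb² + 4·Kb·C₀))/2 = 1.16 × 10^-3 M
pOH = −log(1.16 × 10^-3) = 2.94; pH = 14.00 − 2.94 = 11.06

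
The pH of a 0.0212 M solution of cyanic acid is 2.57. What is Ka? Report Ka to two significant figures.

[H+] = 10^(-2.57) = 2.69 × 10^-3 M
At equilibrium [HA] = 0.0212 − 2.69 × 10^-3 = 1.85 × 10^-2 M
Ka = [H+][A-]/[HA] = (2.69 × 10^-3)² / 1.85 × 10^-2 = 3.9 × 10^-4

Ka = 3.9 × 10^-4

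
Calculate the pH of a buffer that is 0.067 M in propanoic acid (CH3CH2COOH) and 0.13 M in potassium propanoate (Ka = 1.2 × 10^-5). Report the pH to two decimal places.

pH = 5.21

pKa = −log(1.2 × 10^-5) = 4.921
Henderson–Hasselbalch: pH = pKa + log([CH3CH2COO-]/[CH3CH2COOH]) = 4.921 + log(0.13/0.067)
pH = 4.921 + (+0.288) = 5.21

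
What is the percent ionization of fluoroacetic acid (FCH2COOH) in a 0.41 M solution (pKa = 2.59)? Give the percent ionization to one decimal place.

FCH2COOH ⇌ FCH2COO- + H+; let x = [H+] at equilibrium.
Ka = 10^(−2.59) = 2.57 × 10^-3
Solve x² + 0.00257x − 0.00105 = 0 → x = 3.12 × 10^-2 M
% ionization = x/C₀ × 100% = 3.12 × 10^-2/0.41 × 100% = 7.6%

7.6%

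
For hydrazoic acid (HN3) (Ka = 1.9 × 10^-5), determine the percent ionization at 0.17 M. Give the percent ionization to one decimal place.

HN3 ⇌ N3- + H+; let x = [H+] at equilibrium.
x ≈ √(Ka·C₀) = √(1.9 × 10^-5 × 0.17) = 1.80 × 10^-3 M
Fraction ionized = 1.80 × 10^-3 / 0.17 = 0.0106 → 1.1%

1.1%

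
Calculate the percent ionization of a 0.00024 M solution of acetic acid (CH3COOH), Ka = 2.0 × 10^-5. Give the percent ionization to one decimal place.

25.0%

CH3COOH ⇌ CH3COO- + H+; let x = [H+] at equilibrium.
Ka = x²/(C₀ − x); solving the quadratic gives x = 6.00 × 10^-5 M.
% ionization = x/C₀ × 100% = 6.00 × 10^-5/0.00024 × 100% = 25.0%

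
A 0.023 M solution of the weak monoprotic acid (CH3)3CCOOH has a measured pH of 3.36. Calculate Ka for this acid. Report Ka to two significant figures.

Ka = 8.4 × 10^-6

[H+] = 10^(-3.36) = 4.37 × 10^-4 M
At equilibrium [HA] = 0.023 − 4.37 × 10^-4 = 2.26 × 10^-2 M
Ka = [H+][A-]/[HA] = (4.37 × 10^-4)² / 2.26 × 10^-2 = 8.4 × 10^-6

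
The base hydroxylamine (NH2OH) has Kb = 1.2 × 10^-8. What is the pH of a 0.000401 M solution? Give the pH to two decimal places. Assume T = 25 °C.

pH = 8.34

NH2OH + H2O ⇌ NH3OH+ + OH-
Let x = [OH-] at equilibrium. Kb = x²/(0.000401 − x).
Assume x ≪ 0.000401: x ≈ √(1.2 × 10^-8 × 0.000401) = 2.19 × 10^-6 M
Check: 0.55% ionized — well under 5%, approximation valid.
pOH = 5.66, so pH = 14.00 − pOH = 8.34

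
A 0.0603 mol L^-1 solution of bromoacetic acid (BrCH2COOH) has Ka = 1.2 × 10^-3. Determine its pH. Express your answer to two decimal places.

pH = 2.10

BrCH2COOH ⇌ BrCH2COO- + H+
Ka = [H+]²/(0.0603 − [H+]) = 1.2 × 10^-3
[H+] is not negligible relative to C₀; solve [H+]² + 0.0012·[H+] − 7.24e-05 = 0.
[H+] = [−0.0012 + √(0.0012² + 0.000289)]/2 = 7.93 × 10^-3 M
pH = −log(7.93 × 10^-3) = 2.10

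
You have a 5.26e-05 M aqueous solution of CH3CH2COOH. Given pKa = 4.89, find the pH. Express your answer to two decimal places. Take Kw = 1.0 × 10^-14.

pH = 4.69

CH3CH2COOH ⇌ CH3CH2COO- + H+
Ka = 10^(−4.89) = 1.29 × 10^-5
Ka = [H+]²/(5.26e-05 − [H+]) = 1.29 × 10^-5
[H+] is not negligible relative to C₀; solve [H+]² + 1.29e-05·[H+] − 6.79e-10 = 0.
[H+] = (−Ka + √(Ka² + 4·Ka·C₀))/2 = 2.04 × 10^-5 M
pH = −log[H+] = −log(2.04 × 10^-5) = 4.69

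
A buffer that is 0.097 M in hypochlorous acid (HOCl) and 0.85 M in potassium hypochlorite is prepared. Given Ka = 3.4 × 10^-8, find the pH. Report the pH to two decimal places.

pH = 8.41

pKa = −log(3.4 × 10^-8) = 7.469
pH = pKa + log([A⁻]/[HA]) = 7.469 + log(0.85/0.097)
pH = 7.469 + (+0.943) = 8.41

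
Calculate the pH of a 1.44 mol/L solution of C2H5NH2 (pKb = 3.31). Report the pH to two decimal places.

pH = 12.42

C2H5NH2 + H2O ⇌ C2H5NH3+ + OH-
Kb = 10^(−3.31) = 4.90 × 10^-4
From the ICE table, Kb = x²/(1.44 − x) = 4.90 × 10^-4.
Assume x ≪ 1.44: x ≈ √(4.90 × 10^-4 × 1.44) = 2.66 × 10^-2 M
(x/C₀ = 1.8% < 5%, so the approximation holds.)
pOH = −log(2.66 × 10^-2) = 1.58; pH = 14.00 − 1.58 = 12.42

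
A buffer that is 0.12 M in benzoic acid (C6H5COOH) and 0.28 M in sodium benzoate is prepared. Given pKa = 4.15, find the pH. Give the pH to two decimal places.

pH = 4.52

Henderson–Hasselbalch: pH = pKa + log([C6H5COO-]/[C6H5COOH]) = 4.15 + log(0.28/0.12)
pH = 4.15 + (+0.368) = 4.52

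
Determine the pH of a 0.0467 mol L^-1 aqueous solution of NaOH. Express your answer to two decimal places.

NaOH is a strong base; [OH-] = 0.0467 M.
pOH = -log(0.0467) = 1.33
pH = 14.00 - 1.33 = 12.67

pH = 12.67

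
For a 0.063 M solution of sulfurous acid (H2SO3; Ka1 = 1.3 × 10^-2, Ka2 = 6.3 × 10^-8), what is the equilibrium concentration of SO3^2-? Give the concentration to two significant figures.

First ionization gives [H+] ≈ [HSO3-] = 2.28 × 10^-2 M.
Second step: Ka2 = [H+][SO3^2-]/[HSO3-] ≈ [SO3^2-] (since [H+] ≈ [HSO3-]).
So [SO3^2-] ≈ Ka2.

6.3 × 10^-8 M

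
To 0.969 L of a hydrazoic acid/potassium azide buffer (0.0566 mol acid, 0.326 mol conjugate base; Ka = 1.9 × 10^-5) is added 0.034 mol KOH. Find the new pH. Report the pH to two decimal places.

pH = 5.92

After neutralization: n(HN3) = 0.0226 mol, n(N3-) = 0.36 mol.
pKa = −log(1.9 × 10^-5) = 4.721
pH = pKa + log([A⁻]/[HA]) = 4.721 + log(0.36/0.0226) = 4.721 +1.202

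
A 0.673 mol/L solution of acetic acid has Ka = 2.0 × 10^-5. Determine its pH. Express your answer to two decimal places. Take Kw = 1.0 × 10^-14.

CH3COOH ⇌ CH3COO- + H+
Let x = [H+] at equilibrium. Ka = x²/(0.673 − x).
Since Ka ≪ C₀, x ≈ √(Ka·C₀) = 3.67 × 10^-3 M.
pH = −log(3.67 × 10^-3) = 2.44

pH = 2.44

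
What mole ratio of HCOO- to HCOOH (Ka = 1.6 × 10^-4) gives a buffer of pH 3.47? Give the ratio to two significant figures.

ratio = 0.47

pKa = -log(1.6 × 10^-4) = 3.796
pH = pKa + log(r) ⇒ log(r) = 3.47 − 3.796 = -0.326
r = [HCOO-]/[HCOOH] = 10^(-0.326) = 0.472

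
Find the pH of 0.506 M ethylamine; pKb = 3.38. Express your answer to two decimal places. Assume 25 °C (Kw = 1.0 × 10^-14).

pH = 12.16

C2H5NH2 + H2O ⇌ C2H5NH3+ + OH-
Kb = 10^(−3.38) = 4.17 × 10^-4
Kb = x²/(0.506 − x) = 4.17 × 10^-4
Assume x ≪ 0.506: x ≈ √(4.17 × 10^-4 × 0.506) = 1.45 × 10^-2 M
pOH = 1.84, so pH = 14.00 − pOH = 12.16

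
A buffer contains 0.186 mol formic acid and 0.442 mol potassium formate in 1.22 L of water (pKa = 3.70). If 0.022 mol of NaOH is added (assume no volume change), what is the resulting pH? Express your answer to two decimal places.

After neutralization: n(HCOOH) = 0.164 mol, n(HCOO-) = 0.464 mol.
pH = pKa + log([A⁻]/[HA]) = 3.70 + log(0.464/0.164) = 3.70 +0.452

pH = 4.15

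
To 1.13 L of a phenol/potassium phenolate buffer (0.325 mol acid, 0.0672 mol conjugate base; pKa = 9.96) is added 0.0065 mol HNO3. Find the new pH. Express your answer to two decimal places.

pH = 9.22

After neutralization: n(C6H5OH) = 0.332 mol, n(C6H5O-) = 0.0607 mol.
pH = pKa + log([A⁻]/[HA]) = 9.96 + log(0.0607/0.332) = 9.96 -0.738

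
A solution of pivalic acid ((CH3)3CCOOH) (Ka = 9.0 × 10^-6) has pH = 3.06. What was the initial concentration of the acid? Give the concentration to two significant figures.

C₀ = 8.5 × 10^-2 M

[H+] = 10^(-3.06) = 8.71 × 10^-4 M = x
Ka = x²/(C₀ − x) ⇒ C₀ = x + x²/Ka
C₀ = 8.71 × 10^-4 + (8.71 × 10^-4)²/(9.0 × 10^-6) = 8.52 × 10^-2 M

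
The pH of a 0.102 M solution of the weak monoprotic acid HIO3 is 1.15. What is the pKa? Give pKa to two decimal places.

[H+] = 10^(-1.15) = 7.08 × 10^-2 M
At equilibrium [HA] = 0.102 − 7.08 × 10^-2 = 3.12 × 10^-2 M
Ka = [H+][A-]/[HA] = (7.08 × 10^-2)² / 3.12 × 10^-2 = 1.61 × 10^-1
pKa = -log(1.61 × 10^-1) = 0.79

pKa = 0.79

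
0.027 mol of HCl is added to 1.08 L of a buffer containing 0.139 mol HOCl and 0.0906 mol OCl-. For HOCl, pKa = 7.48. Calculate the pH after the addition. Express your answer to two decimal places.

pH = 7.06

Added H+ converts OCl- to HOCl: HOCl → 0.166 mol, OCl- → 0.0636 mol.
Henderson–Hasselbalch with mole ratio 0.0636/0.166: pH = 7.48 + (-0.417)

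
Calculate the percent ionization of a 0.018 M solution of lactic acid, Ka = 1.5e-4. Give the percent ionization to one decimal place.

CH3CH(OH)COOH ⇌ CH3CH(OH)COO- + H+; let x = [H+] at equilibrium.
Solve x² + 0.00015x − 2.7e-06 = 0 → x = 1.57 × 10^-3 M
Fraction ionized = 1.57 × 10^-3 / 0.018 = 0.0872 → 8.7%

8.7%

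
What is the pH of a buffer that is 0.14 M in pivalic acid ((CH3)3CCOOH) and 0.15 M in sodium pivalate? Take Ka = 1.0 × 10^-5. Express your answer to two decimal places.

pKa = −log(1.0 × 10^-5) = 5.000
Using pH = pKa + log([base]/[acid]) with [base]/[acid] = 0.15/0.14:
pH = 5.000 + (+0.030) = 5.03

pH = 5.03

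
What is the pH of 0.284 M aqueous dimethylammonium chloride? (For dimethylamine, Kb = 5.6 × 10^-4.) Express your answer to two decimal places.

(CH3)2NH2+ is the conjugate acid of the weak base (CH3)2NH.
Ka = Kw/Kb = 1.0×10^-14 / 5.6 × 10^-4 = 1.79 × 10^-11
Ka = [H+]²/(0.284 − [H+]) = 1.79 × 10^-11
Neglecting [H+] in the denominator: [H+] = √(1.79 × 10^-11 × 0.284) = 2.25 × 10^-6 M
Check: 0.00079% ionized — well under 5%, approximation valid.
pH = −log[H+] = −log(2.25 × 10^-6) = 5.65

pH = 5.65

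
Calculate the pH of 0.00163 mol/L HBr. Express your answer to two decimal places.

pH = 2.79

HBr is a strong acid and dissociates completely, so [H+] = 0.00163 M.
pH = -log(0.00163) = 2.79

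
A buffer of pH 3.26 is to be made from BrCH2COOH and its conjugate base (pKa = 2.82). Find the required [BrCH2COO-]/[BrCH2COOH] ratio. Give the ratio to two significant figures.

ratio = 2.8

pH = pKa + log(r) ⇒ log(r) = 3.26 − 2.82 = +0.44
r = [BrCH2COO-]/[BrCH2COOH] = 10^(+0.44) = 2.75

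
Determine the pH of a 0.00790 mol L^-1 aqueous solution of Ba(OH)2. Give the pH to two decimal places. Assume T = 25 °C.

pH = 12.20

Ba(OH)2 is a strong base (each formula unit releases 2 OH-); [OH-] = 0.0158 M.
pOH = -log(0.0158) = 1.80
pH = 14.00 - 1.80 = 12.20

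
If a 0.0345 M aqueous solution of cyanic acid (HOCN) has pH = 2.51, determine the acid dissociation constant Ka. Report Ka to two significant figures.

Ka = 3.0 × 10^-4

[H+] = 10^(-2.51) = 3.09 × 10^-3 M
At equilibrium [HA] = 0.0345 − 3.09 × 10^-3 = 3.14 × 10^-2 M
Ka = [H+][A-]/[HA] = (3.09 × 10^-3)² / 3.14 × 10^-2 = 3.0 × 10^-4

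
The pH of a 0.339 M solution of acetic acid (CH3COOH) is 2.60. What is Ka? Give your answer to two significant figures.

Ka = 1.9 × 10^-5

[H+] = 10^(-2.60) = 2.51 × 10^-3 M
At equilibrium [HA] = 0.339 − 2.51 × 10^-3 = 3.36 × 10^-1 M
Ka = [H+][A-]/[HA] = (2.51 × 10^-3)² / 3.36 × 10^-1 = 1.9 × 10^-5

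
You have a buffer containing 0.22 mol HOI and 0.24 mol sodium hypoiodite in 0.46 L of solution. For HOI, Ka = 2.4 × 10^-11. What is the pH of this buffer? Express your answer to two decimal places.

pH = 10.66

pKa = −log(2.4 × 10^-11) = 10.620
Using pH = pKa + log([base]/[acid]) with [base]/[acid] = 0.24/0.22:
pH = 10.620 + (+0.038) = 10.66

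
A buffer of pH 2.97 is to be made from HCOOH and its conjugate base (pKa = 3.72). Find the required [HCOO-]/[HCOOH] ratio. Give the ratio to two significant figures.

pH = pKa + log(r) ⇒ log(r) = 2.97 − 3.72 = -0.75
r = [HCOO-]/[HCOOH] = 10^(-0.75) = 0.178

ratio = 0.18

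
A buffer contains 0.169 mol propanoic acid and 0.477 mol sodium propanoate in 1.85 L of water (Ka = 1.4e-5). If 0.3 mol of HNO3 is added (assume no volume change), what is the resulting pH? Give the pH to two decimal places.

pH = 4.43

After neutralization: n(CH3CH2COOH) = 0.469 mol, n(CH3CH2COO-) = 0.177 mol.
pKa = −log(1.4 × 10^-5) = 4.854
Henderson–Hasselbalch with mole ratio 0.177/0.469: pH = 4.854 + (-0.423)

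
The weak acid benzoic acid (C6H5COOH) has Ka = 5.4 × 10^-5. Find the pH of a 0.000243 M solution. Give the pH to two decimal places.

pH = 4.04

C6H5COOH ⇌ C6H5COO- + H+
From the ICE table, Ka = x²/(0.000243 − x) = 5.4 × 10^-5.
Here C₀/Ka ≈ 4.5, so the small-x approximation fails. Use the quadratic:
x = [−5.4e-05 + √(5.4e-05² + 5.25e-08)]/2 = 9.07 × 10^-5 M
pH = −log(9.07 × 10^-5) = 4.04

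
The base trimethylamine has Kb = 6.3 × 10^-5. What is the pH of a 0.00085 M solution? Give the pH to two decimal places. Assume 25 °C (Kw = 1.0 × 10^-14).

(CH3)3N + H2O ⇌ (CH3)3NH+ + OH-
From the ICE table, Kb = [OH-]²/(0.00085 − [OH-]) = 6.3 × 10^-5.
[OH-] is not negligible relative to C₀; solve [OH-]² + 6.3e-05·[OH-] − 5.35e-08 = 0.
[OH-] = (−Kb + √(Kb² + 4·Kb·C₀))/2 = 2.02 × 10^-4 M
pOH = −log(2.02 × 10^-4) = 3.69; pH = 14.00 − 3.69 = 10.31

pH = 10.31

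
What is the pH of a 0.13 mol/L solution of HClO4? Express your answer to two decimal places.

pH = 0.89

HClO4 is a strong acid and dissociates completely, so [H+] = 0.13 M.
pH = -log(0.13) = 0.89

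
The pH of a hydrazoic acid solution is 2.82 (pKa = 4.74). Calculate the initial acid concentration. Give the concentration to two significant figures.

C₀ = 1.3 × 10^-1 M

[H+] = 10^(-2.82) = 1.51 × 10^-3 M = x
Ka = 10^(−4.74) = 1.82 × 10^-5
Ka = x²/(C₀ − x) ⇒ C₀ = x + x²/Ka
C₀ = 1.51 × 10^-3 + (1.51 × 10^-3)²/(1.82 × 10^-5) = 1.27 × 10^-1 M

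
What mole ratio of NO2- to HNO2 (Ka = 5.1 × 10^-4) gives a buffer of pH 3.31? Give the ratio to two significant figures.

ratio = 1.0

pKa = -log(5.1 × 10^-4) = 3.292
pH = pKa + log(r) ⇒ log(r) = 3.31 − 3.292 = +0.018
r = [NO2-]/[HNO2] = 10^(+0.018) = 1.04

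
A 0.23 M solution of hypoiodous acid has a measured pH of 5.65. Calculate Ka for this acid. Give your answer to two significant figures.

[H+] = 10^(-5.65) = 2.24 × 10^-6 M
At equilibrium [HA] = 0.23 − 2.24 × 10^-6 = 2.30 × 10^-1 M
Ka = [H+][A-]/[HA] = (2.24 × 10^-6)² / 2.30 × 10^-1 = 2.2 × 10^-11

Ka = 2.2 × 10^-11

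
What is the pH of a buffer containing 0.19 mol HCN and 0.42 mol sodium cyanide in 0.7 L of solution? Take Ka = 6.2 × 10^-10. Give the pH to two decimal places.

pH = 9.55

pKa = −log(6.2 × 10^-10) = 9.208
Henderson–Hasselbalch: pH = pKa + log([CN-]/[HCN]) = 9.208 + log(0.42/0.19)
pH = 9.208 + (+0.344) = 9.55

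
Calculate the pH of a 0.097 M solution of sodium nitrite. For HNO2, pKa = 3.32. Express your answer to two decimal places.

pH = 8.15

NO2- is the conjugate base of the weak acid HNO2.
Ka = 10^(−3.32) = 4.79 × 10^-4
Kb = Kw/Ka = 1.0×10^-14 / 4.79 × 10^-4 = 2.09 × 10^-11
From the ICE table, Kb = [OH-]²/(0.097 − [OH-]) = 2.09 × 10^-11.
Assume [OH-] ≪ 0.097: [OH-] ≈ √(2.09 × 10^-11 × 0.097) = 1.42 × 10^-6 M
pOH = −log(1.42 × 10^-6) = 5.85; pH = 14.00 − 5.85 = 8.15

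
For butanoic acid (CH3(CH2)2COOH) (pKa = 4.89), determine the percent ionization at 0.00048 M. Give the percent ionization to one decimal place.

15.1%

CH3(CH2)2COOH ⇌ CH3(CH2)2COO- + H+; let x = [H+] at equilibrium.
Ka = 10^(−4.89) = 1.29 × 10^-5
Solve x² + 1.29e-05x − 6.19e-09 = 0 → x = 7.25 × 10^-5 M
% ionization = x/C₀ × 100% = 7.25 × 10^-5/0.00048 × 100% = 15.1%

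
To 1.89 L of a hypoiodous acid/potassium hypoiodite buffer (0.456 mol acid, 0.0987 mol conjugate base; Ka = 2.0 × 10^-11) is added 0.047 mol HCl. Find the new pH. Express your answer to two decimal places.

Added H+ converts OI- to HOI: HOI → 0.503 mol, OI- → 0.0517 mol.
pKa = −log(2.0 × 10^-11) = 10.699
pH = pKa + log([A⁻]/[HA]) = 10.699 + log(0.0517/0.503) = 10.699 -0.988

pH = 9.71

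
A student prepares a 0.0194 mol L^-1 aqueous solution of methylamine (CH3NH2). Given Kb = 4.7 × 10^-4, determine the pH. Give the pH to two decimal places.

CH3NH2 + H2O ⇌ CH3NH3+ + OH-
Let x = [OH-] at equilibrium. Kb = x²/(0.0194 − x).
The 5% rule fails; solving x² + Kb·x − Kb·C₀ = 0 exactly:
x = [−0.00047 + √(0.00047² + 3.65e-05)]/2 = 2.79 × 10^-3 M
pOH = 2.55, so pH = 14.00 − pOH = 11.45

pH = 11.45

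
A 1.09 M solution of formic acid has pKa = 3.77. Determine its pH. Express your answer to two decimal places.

HCOOH ⇌ HCOO- + H+
Ka = 10^(−3.77) = 1.70 × 10^-4
Let x = [H+] at equilibrium. Ka = x²/(1.09 − x).
Assume x ≪ 1.09: x ≈ √(1.70 × 10^-4 × 1.09) = 1.36 × 10^-2 M
pH = −log[H+] = −log(1.36 × 10^-2) = 1.87

pH = 1.87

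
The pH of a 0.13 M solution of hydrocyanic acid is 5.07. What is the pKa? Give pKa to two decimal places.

pKa = 9.25

[H+] = 10^(-5.07) = 8.51 × 10^-6 M
At equilibrium [HA] = 0.13 − 8.51 × 10^-6 = 1.30 × 10^-1 M
Ka = [H+][A-]/[HA] = (8.51 × 10^-6)² / 1.30 × 10^-1 = 5.57 × 10^-10
pKa = -log(5.57 × 10^-10) = 9.25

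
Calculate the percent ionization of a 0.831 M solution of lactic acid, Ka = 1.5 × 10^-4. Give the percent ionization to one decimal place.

1.3%

CH3CH(OH)COOH ⇌ CH3CH(OH)COO- + H+; let x = [H+] at equilibrium.
x ≈ √(Ka·C₀) = √(1.5 × 10^-4 × 0.831) = 1.12 × 10^-2 M
Fraction ionized = 1.12 × 10^-2 / 0.831 = 0.0135 → 1.3%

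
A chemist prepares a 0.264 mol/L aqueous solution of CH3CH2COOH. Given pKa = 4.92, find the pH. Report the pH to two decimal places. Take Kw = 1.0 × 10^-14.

CH3CH2COOH ⇌ CH3CH2COO- + H+
Ka = 10^(−4.92) = 1.20 × 10^-5
Ka = [H+]²/(0.264 − [H+]) = 1.20 × 10^-5
Neglecting [H+] in the denominator: [H+] = √(1.20 × 10^-5 × 0.264) = 1.78 × 10^-3 M
([H+]/C₀ = 0.67% < 5%, so the approximation holds.)
pH = −log(1.78 × 10^-3) = 2.75

pH = 2.75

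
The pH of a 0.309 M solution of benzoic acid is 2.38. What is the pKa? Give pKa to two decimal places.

[H+] = 10^(-2.38) = 4.17 × 10^-3 M
At equilibrium [HA] = 0.309 − 4.17 × 10^-3 = 3.05 × 10^-1 M
Ka = [H+][A-]/[HA] = (4.17 × 10^-3)² / 3.05 × 10^-1 = 5.70 × 10^-5
pKa = -log(5.70 × 10^-5) = 4.24

pKa = 4.24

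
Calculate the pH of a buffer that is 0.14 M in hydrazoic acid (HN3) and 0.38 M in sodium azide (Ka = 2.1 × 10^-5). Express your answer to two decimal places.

pKa = −log(2.1 × 10^-5) = 4.678
Using pH = pKa + log([base]/[acid]) with [base]/[acid] = 0.38/0.14:
pH = 4.678 + (+0.434) = 5.11

pH = 5.11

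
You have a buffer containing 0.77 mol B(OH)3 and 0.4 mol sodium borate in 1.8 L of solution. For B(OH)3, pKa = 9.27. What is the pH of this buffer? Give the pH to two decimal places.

Using pH = pKa + log([base]/[acid]) with [base]/[acid] = 0.4/0.77:
pH = 9.27 + (-0.284) = 8.99

pH = 8.99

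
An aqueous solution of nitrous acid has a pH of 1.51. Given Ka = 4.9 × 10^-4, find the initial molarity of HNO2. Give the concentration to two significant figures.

[H+] = 10^(-1.51) = 3.09 × 10^-2 M = x
Ka = x²/(C₀ − x) ⇒ C₀ = x + x²/Ka
C₀ = 3.09 × 10^-2 + (3.09 × 10^-2)²/(4.9 × 10^-4) = 1.98 M

C₀ = 2.0 M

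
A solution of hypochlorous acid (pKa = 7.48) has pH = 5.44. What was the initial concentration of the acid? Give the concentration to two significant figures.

C₀ = 4.0 × 10^-4 M

[H+] = 10^(-5.44) = 3.63 × 10^-6 M = x
Ka = 10^(−7.48) = 3.31 × 10^-8
Ka = x²/(C₀ − x) ⇒ C₀ = x + x²/Ka
C₀ = 3.63 × 10^-6 + (3.63 × 10^-6)²/(3.31 × 10^-8) = 4.02 × 10^-4 M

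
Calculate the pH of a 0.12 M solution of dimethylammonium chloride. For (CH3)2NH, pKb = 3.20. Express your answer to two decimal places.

(CH3)2NH2+ is the conjugate acid of the weak base (CH3)2NH.
Kb = 10^(−3.20) = 6.31 × 10^-4
Ka = Kw/Kb = 1.0×10^-14 / 6.31 × 10^-4 = 1.58 × 10^-11
From the ICE table, Ka = x²/(0.12 − x) = 1.58 × 10^-11.
Neglecting x in the denominator: x = √(1.58 × 10^-11 × 0.12) = 1.38 × 10^-6 M
(x/C₀ = 0.0011% < 5%, so the approximation holds.)
pH = −log[H+] = −log(1.38 × 10^-6) = 5.86

pH = 5.86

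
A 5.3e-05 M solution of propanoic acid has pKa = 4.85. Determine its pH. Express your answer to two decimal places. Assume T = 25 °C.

CH3CH2COOH ⇌ CH3CH2COO- + H+
Ka = 10^(−4.85) = 1.41 × 10^-5
Let x = [H+] at equilibrium. Ka = x²/(5.3e-05 − x).
Here C₀/Ka ≈ 3.76, so the small-x approximation fails. Use the quadratic:
x = (−Ka + √(Ka² + 4·Ka·C₀))/2 = 2.12 × 10^-5 M
pH = −log[H+] = −log(2.12 × 10^-5) = 4.67

pH = 4.67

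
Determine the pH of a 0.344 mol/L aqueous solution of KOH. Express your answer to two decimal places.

pH = 13.54

KOH is a strong base; [OH-] = 0.344 M.
pOH = -log(0.344) = 0.46
pH = 14.00 - 0.46 = 13.54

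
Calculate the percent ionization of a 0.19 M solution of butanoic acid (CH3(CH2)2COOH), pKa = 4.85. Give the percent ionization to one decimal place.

CH3(CH2)2COOH ⇌ CH3(CH2)2COO- + H+; let x = [H+] at equilibrium.
Ka = 10^(−4.85) = 1.41 × 10^-5
x ≈ √(Ka·C₀) = √(1.41 × 10^-5 × 0.19) = 1.64 × 10^-3 M
Fraction ionized = 1.64 × 10^-3 / 0.19 = 0.0086 → 0.9%

0.9%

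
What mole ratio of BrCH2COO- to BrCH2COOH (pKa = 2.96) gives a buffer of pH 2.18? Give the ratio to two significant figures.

pH = pKa + log(r) ⇒ log(r) = 2.18 − 2.96 = -0.78
r = [BrCH2COO-]/[BrCH2COOH] = 10^(-0.78) = 0.166

ratio = 0.17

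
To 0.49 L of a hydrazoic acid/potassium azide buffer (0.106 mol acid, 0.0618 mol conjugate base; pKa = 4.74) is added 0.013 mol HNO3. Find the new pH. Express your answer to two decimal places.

After neutralization: n(HN3) = 0.119 mol, n(N3-) = 0.0488 mol.
pH = pKa + log(n_N3-/n_HN3) = 4.74 + log(0.0488/0.119) = 4.74 + (-0.387)

pH = 4.35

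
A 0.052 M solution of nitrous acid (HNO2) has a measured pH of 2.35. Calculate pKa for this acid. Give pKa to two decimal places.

pKa = 3.38

[H+] = 10^(-2.35) = 4.47 × 10^-3 M
At equilibrium [HA] = 0.052 − 4.47 × 10^-3 = 4.75 × 10^-2 M
Ka = [H+][A-]/[HA] = (4.47 × 10^-3)² / 4.75 × 10^-2 = 4.21 × 10^-4
pKa = -log(4.21 × 10^-4) = 3.38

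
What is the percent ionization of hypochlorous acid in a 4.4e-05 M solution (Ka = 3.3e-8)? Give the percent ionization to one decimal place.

2.7%

HOCl ⇌ OCl- + H+; let x = [H+] at equilibrium.
x ≈ √(Ka·C₀) = √(3.3 × 10^-8 × 4.4e-05) = 1.20 × 10^-6 M
% ionization = x/C₀ × 100% = 1.20 × 10^-6/4.4e-05 × 100% = 2.7%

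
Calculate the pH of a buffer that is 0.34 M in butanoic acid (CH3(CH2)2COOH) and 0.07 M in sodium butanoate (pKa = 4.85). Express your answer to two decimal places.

pH = 4.16

pH = pKa + log([A⁻]/[HA]) = 4.85 + log(0.07/0.34)
pH = 4.85 + (-0.686) = 4.16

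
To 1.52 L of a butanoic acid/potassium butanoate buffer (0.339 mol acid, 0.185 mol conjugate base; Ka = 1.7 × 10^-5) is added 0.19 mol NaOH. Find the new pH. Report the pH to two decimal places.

OH- converts CH3(CH2)2COOH to CH3(CH2)2COO-: CH3(CH2)2COOH → 0.149 mol, CH3(CH2)2COO- → 0.375 mol.
pKa = −log(1.7 × 10^-5) = 4.770
pH = pKa + log(n_CH3(CH2)2COO-/n_CH3(CH2)2COOH) = 4.770 + log(0.375/0.149) = 4.770 + (+0.401)

pH = 5.17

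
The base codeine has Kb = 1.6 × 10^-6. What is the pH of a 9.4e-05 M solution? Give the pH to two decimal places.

C18H21NO3 + H2O ⇌ C18H22NO3+ + OH-
Kb = [OH-]²/(9.4e-05 − [OH-]) = 1.6 × 10^-6
Here C₀/Kb ≈ 58.8, so the small-[OH-] approximation fails. Use the quadratic:
[OH-] = (−Kb + √(Kb² + 4·Kb·C₀))/2 = 1.15 × 10^-5 M
pOH = 4.94, so pH = 14.00 − pOH = 9.06

pH = 9.06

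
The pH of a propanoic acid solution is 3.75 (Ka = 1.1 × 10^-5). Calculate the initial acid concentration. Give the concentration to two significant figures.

C₀ = 3.1 × 10^-3 M

[H+] = 10^(-3.75) = 1.78 × 10^-4 M = x
Ka = x²/(C₀ − x) ⇒ C₀ = x + x²/Ka
C₀ = 1.78 × 10^-4 + (1.78 × 10^-4)²/(1.1 × 10^-5) = 3.06 × 10^-3 M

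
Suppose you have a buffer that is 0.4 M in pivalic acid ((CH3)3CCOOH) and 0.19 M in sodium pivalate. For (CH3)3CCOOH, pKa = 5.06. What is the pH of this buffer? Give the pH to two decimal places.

pH = pKa + log([A⁻]/[HA]) = 5.06 + log(0.19/0.4)
pH = 5.06 + (-0.323) = 4.74

pH = 4.74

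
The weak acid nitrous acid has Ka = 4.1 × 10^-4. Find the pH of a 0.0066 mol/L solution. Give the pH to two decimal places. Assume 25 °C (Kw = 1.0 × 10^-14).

HNO2 ⇌ NO2- + H+
Ka = [H+]²/(0.0066 − [H+]) = 4.1 × 10^-4
Here C₀/Ka ≈ 16.1, so the small-[H+] approximation fails. Use the quadratic:
[H+] = (−Ka + √(Ka² + 4·Ka·C₀))/2 = 1.45 × 10^-3 M
pH = −log[H+] = −log(1.45 × 10^-3) = 2.84

pH = 2.84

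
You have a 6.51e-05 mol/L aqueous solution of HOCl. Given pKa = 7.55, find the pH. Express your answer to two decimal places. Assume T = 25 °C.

HOCl ⇌ OCl- + H+
Ka = 10^(−7.55) = 2.82 × 10^-8
From the ICE table, Ka = [H+]²/(6.51e-05 − [H+]) = 2.82 × 10^-8.
Assume [H+] ≪ 6.51e-05: [H+] ≈ √(2.82 × 10^-8 × 6.51e-05) = 1.35 × 10^-6 M
Check: 2.1% ionized — well under 5%, approximation valid.
pH = −log[H+] = −log(1.35 × 10^-6) = 5.87

pH = 5.87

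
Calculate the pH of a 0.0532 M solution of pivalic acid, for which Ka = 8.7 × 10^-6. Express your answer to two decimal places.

(CH3)3CCOOH ⇌ (CH3)3CCOO- + H+
Ka = [H+]²/(0.0532 − [H+]) = 8.7 × 10^-6
Assume [H+] ≪ 0.0532: [H+] ≈ √(8.7 × 10^-6 × 0.0532) = 6.80 × 10^-4 M
pH = −log[H+] = −log(6.80 × 10^-4) = 3.17

pH = 3.17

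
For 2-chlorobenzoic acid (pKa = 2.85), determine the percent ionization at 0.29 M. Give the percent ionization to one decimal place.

ClC6H4COOH ⇌ ClC6H4COO- + H+; let x = [H+] at equilibrium.
Ka = 10^(−2.85) = 1.41 × 10^-3
Solve x² + 0.00141x − 0.000409 = 0 → x = 1.95 × 10^-2 M
% ionization = x/C₀ × 100% = 1.95 × 10^-2/0.29 × 100% = 6.7%

6.7%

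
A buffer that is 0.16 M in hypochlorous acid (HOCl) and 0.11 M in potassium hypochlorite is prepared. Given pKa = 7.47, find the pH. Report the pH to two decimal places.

pH = 7.31

Using pH = pKa + log([base]/[acid]) with [base]/[acid] = 0.11/0.16:
pH = 7.47 + (-0.163) = 7.31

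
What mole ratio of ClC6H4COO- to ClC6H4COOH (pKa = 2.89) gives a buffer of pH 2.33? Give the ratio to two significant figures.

pH = pKa + log(r) ⇒ log(r) = 2.33 − 2.89 = -0.56
r = [ClC6H4COO-]/[ClC6H4COOH] = 10^(-0.56) = 0.275

ratio = 0.28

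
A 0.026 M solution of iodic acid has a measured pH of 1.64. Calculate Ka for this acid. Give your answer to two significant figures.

Ka = 1.7 × 10^-1

[H+] = 10^(-1.64) = 2.29 × 10^-2 M
At equilibrium [HA] = 0.026 − 2.29 × 10^-2 = 3.10 × 10^-3 M
Ka = [H+][A-]/[HA] = (2.29 × 10^-2)² / 3.10 × 10^-3 = 1.7 × 10^-1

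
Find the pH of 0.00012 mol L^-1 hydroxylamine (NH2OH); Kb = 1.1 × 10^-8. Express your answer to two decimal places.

NH2OH + H2O ⇌ NH3OH+ + OH-
From the ICE table, Kb = x²/(0.00012 − x) = 1.1 × 10^-8.
Neglecting x in the denominator: x = √(1.1 × 10^-8 × 0.00012) = 1.15 × 10^-6 M
pOH = −log(1.15 × 10^-6) = 5.94; pH = 14.00 − 5.94 = 8.06

pH = 8.06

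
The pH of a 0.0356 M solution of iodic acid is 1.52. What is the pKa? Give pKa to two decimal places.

[H+] = 10^(-1.52) = 3.02 × 10^-2 M
At equilibrium [HA] = 0.0356 − 3.02 × 10^-2 = 5.40 × 10^-3 M
Ka = [H+][A-]/[HA] = (3.02 × 10^-2)² / 5.40 × 10^-3 = 1.69 × 10^-1
pKa = -log(1.69 × 10^-1) = 0.77

pKa = 0.77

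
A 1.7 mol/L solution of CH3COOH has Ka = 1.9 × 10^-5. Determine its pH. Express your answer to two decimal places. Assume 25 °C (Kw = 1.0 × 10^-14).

CH3COOH ⇌ CH3COO- + H+
From the ICE table, Ka = [H+]²/(1.7 − [H+]) = 1.9 × 10^-5.
Neglecting [H+] in the denominator: [H+] = √(1.9 × 10^-5 × 1.7) = 5.68 × 10^-3 M
pH = −log(5.68 × 10^-3) = 2.25

pH = 2.25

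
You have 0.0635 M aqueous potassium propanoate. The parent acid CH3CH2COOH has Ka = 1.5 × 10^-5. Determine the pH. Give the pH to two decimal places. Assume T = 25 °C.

pH = 8.81

CH3CH2COO- is the conjugate base of the weak acid CH3CH2COOH.
Kb = Kw/Ka = 1.0×10^-14 / 1.5 × 10^-5 = 6.67 × 10^-10
Let x = [OH-] at equilibrium. Kb = x²/(0.0635 − x).
Since Kb ≪ C₀, x ≈ √(Kb·C₀) = 6.51 × 10^-6 M.
(x/C₀ = 0.01% < 5%, so the approximation holds.)
pOH = −log(6.51 × 10^-6) = 5.19; pH = 14.00 − 5.19 = 8.81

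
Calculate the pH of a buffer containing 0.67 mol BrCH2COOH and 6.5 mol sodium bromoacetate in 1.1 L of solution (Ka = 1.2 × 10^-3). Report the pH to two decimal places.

pH = 3.91

pKa = −log(1.2 × 10^-3) = 2.921
pH = pKa + log([A⁻]/[HA]) = 2.921 + log(6.5/0.67)
pH = 2.921 + (+0.987) = 3.91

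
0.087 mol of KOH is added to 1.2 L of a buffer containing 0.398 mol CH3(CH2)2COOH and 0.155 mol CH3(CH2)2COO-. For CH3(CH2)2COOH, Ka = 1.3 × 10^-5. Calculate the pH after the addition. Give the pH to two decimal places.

After neutralization: n(CH3(CH2)2COOH) = 0.311 mol, n(CH3(CH2)2COO-) = 0.242 mol.
pKa = −log(1.3 × 10^-5) = 4.886
pH = pKa + log(n_CH3(CH2)2COO-/n_CH3(CH2)2COOH) = 4.886 + log(0.242/0.311) = 4.886 + (-0.109)

pH = 4.78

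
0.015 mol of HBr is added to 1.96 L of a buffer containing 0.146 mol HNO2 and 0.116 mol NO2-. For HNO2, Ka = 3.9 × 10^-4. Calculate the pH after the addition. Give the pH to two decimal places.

Added H+ converts NO2- to HNO2: HNO2 → 0.161 mol, NO2- → 0.101 mol.
pKa = −log(3.9 × 10^-4) = 3.409
Henderson–Hasselbalch with mole ratio 0.101/0.161: pH = 3.409 + (-0.203)

pH = 3.21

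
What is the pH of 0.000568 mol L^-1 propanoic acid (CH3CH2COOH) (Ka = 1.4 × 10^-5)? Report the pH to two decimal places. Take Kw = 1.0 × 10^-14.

CH3CH2COOH ⇌ CH3CH2COO- + H+
From the ICE table, Ka = x²/(0.000568 − x) = 1.4 × 10^-5.
Here C₀/Ka ≈ 40.6, so the small-x approximation fails. Use the quadratic:
x = (−Ka + √(Ka² + 4·Ka·C₀))/2 = 8.24 × 10^-5 M
pH = −log(8.24 × 10^-5) = 4.08

pH = 4.08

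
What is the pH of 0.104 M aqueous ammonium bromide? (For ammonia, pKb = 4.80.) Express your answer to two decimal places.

pH = 5.09

NH4+ is the conjugate acid of the weak base NH3.
Kb = 10^(−4.80) = 1.58 × 10^-5
Ka = Kw/Kb = 1.0×10^-14 / 1.58 × 10^-5 = 6.33 × 10^-10
Ka = [H+]²/(0.104 − [H+]) = 6.33 × 10^-10
Since Ka ≪ C₀, [H+] ≈ √(Ka·C₀) = 8.11 × 10^-6 M.
([H+]/C₀ = 0.0078% < 5%, so the approximation holds.)
pH = −log(8.11 × 10^-6) = 5.09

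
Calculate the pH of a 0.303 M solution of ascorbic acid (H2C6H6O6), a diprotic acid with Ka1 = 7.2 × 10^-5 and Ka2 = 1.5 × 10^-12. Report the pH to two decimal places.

pH = 2.33

Since Ka1 ≫ Ka2, the first ionization dominates [H+].
Ka1 = x²/(0.303 − x) = 7.2 × 10^-5
x ≈ √(7.2 × 10^-5 × 0.303) = 4.67 × 10^-3 M
pH = −log(4.67 × 10^-3) = 2.33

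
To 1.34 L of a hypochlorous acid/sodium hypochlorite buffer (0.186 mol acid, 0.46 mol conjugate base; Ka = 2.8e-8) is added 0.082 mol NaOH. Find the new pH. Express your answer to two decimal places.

pH = 8.27

OH- converts HOCl to OCl-: HOCl → 0.104 mol, OCl- → 0.542 mol.
pKa = −log(2.8 × 10^-8) = 7.553
Henderson–Hasselbalch with mole ratio 0.542/0.104: pH = 7.553 + (+0.717)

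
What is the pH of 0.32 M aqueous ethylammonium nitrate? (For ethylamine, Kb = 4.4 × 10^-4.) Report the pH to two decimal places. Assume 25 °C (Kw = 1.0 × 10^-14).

pH = 5.57

C2H5NH3+ is the conjugate acid of the weak base C2H5NH2.
Ka = Kw/Kb = 1.0×10^-14 / 4.4 × 10^-4 = 2.27 × 10^-11
From the ICE table, Ka = [H+]²/(0.32 − [H+]) = 2.27 × 10^-11.
Assume [H+] ≪ 0.32: [H+] ≈ √(2.27 × 10^-11 × 0.32) = 2.70 × 10^-6 M
pH = −log(2.70 × 10^-6) = 5.57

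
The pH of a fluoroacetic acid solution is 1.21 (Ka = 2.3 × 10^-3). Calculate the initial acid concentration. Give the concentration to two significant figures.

C₀ = 1.7 M

[H+] = 10^(-1.21) = 6.17 × 10^-2 M = x
Ka = x²/(C₀ − x) ⇒ C₀ = x + x²/Ka
C₀ = 6.17 × 10^-2 + (6.17 × 10^-2)²/(2.3 × 10^-3) = 1.72 M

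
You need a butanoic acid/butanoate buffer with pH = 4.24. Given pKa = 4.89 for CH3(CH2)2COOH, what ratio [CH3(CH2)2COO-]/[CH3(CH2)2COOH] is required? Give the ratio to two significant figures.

pH = pKa + log(r) ⇒ log(r) = 4.24 − 4.89 = -0.65
r = [CH3(CH2)2COO-]/[CH3(CH2)2COOH] = 10^(-0.65) = 0.224

ratio = 0.22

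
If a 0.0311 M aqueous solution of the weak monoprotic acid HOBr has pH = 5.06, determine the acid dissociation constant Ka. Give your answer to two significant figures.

Ka = 2.4 × 10^-9

[H+] = 10^(-5.06) = 8.71 × 10^-6 M
At equilibrium [HA] = 0.0311 − 8.71 × 10^-6 = 3.11 × 10^-2 M
Ka = [H+][A-]/[HA] = (8.71 × 10^-6)² / 3.11 × 10^-2 = 2.4 × 10^-9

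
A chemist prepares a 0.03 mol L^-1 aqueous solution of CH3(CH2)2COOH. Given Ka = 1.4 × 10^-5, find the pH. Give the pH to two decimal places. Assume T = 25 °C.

CH3(CH2)2COOH ⇌ CH3(CH2)2COO- + H+
From the ICE table, Ka = [H+]²/(0.03 − [H+]) = 1.4 × 10^-5.
Since Ka ≪ C₀, [H+] ≈ √(Ka·C₀) = 6.48 × 10^-4 M.
([H+]/C₀ = 2.2% < 5%, so the approximation holds.)
pH = −log(6.48 × 10^-4) = 3.19

pH = 3.19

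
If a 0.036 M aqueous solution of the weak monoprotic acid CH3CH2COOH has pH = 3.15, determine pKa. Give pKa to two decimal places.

pKa = 4.85

[H+] = 10^(-3.15) = 7.08 × 10^-4 M
At equilibrium [HA] = 0.036 − 7.08 × 10^-4 = 3.53 × 10^-2 M
Ka = [H+][A-]/[HA] = (7.08 × 10^-4)² / 3.53 × 10^-2 = 1.42 × 10^-5
pKa = -log(1.42 × 10^-5) = 4.85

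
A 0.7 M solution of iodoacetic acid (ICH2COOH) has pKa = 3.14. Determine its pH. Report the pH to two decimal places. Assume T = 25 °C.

ICH2COOH ⇌ ICH2COO- + H+
Ka = 10^(−3.14) = 7.24 × 10^-4
Ka = x²/(0.7 − x) = 7.24 × 10^-4
Since Ka ≪ C₀, x ≈ √(Ka·C₀) = 2.25 × 10^-2 M.
pH = −log(2.25 × 10^-2) = 1.65

pH = 1.65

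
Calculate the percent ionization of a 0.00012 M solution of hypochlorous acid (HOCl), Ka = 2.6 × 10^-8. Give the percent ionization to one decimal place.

1.5%

HOCl ⇌ OCl- + H+; let x = [H+] at equilibrium.
x ≈ √(Ka·C₀) = √(2.6 × 10^-8 × 0.00012) = 1.77 × 10^-6 M
% ionization = x/C₀ × 100% = 1.77 × 10^-6/0.00012 × 100% = 1.5%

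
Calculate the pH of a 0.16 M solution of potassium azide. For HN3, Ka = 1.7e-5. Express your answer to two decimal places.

N3- is the conjugate base of the weak acid HN3.
Kb = Kw/Ka = 1.0×10^-14 / 1.7 × 10^-5 = 5.88 × 10^-10
From the ICE table, Kb = x²/(0.16 − x) = 5.88 × 10^-10.
Assume x ≪ 0.16: x ≈ √(5.88 × 10^-10 × 0.16) = 9.70 × 10^-6 M
Check: 0.0061% ionized — well under 5%, approximation valid.
pOH = 5.01, so pH = 14.00 − pOH = 8.99

pH = 8.99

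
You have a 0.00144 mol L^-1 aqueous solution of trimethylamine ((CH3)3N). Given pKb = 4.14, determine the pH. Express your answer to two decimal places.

(CH3)3N + H2O ⇌ (CH3)3NH+ + OH-
Kb = 10^(−4.14) = 7.24 × 10^-5
From the ICE table, Kb = x²/(0.00144 − x) = 7.24 × 10^-5.
x is not negligible relative to C₀; solve x² + 7.24e-05·x − 1.04e-07 = 0.
x = (−Kb + √(Kb² + 4·Kb·C₀))/2 = 2.89 × 10^-4 M
pOH = 3.54, so pH = 14.00 − pOH = 10.46

pH = 10.46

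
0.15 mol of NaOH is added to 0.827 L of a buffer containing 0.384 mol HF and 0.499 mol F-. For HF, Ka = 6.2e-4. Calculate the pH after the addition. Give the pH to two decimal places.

After neutralization: n(HF) = 0.234 mol, n(F-) = 0.649 mol.
pKa = −log(6.2 × 10^-4) = 3.208
pH = pKa + log(n_F-/n_HF) = 3.208 + log(0.649/0.234) = 3.208 + (+0.443)

pH = 3.65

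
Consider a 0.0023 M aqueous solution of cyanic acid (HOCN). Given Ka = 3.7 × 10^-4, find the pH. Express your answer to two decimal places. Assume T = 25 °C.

pH = 3.12

HOCN ⇌ OCN- + H+
Ka = x²/(0.0023 − x) = 3.7 × 10^-4
Here C₀/Ka ≈ 6.22, so the small-x approximation fails. Use the quadratic:
x = (−Ka + √(Ka² + 4·Ka·C₀))/2 = 7.56 × 10^-4 M
pH = −log(7.56 × 10^-4) = 3.12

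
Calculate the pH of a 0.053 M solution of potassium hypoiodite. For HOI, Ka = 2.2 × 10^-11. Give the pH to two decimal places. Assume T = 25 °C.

pH = 11.67

OI- is the conjugate base of the weak acid HOI.
Kb = Kw/Ka = 1.0×10^-14 / 2.2 × 10^-11 = 4.55 × 10^-4
Kb = [OH-]²/(0.053 − [OH-]) = 4.55 × 10^-4
[OH-] is not negligible relative to C₀; solve [OH-]² + 0.000455·[OH-] − 2.41e-05 = 0.
[OH-] = (−Kb + √(Kb² + 4·Kb·C₀))/2 = 4.69 × 10^-3 M
pOH = −log(4.69 × 10^-3) = 2.33; pH = 14.00 − 2.33 = 11.67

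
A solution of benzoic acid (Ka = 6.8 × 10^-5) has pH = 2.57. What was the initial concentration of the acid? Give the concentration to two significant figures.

C₀ = 1.1 × 10^-1 M

[H+] = 10^(-2.57) = 2.69 × 10^-3 M = x
Ka = x²/(C₀ − x) ⇒ C₀ = x + x²/Ka
C₀ = 2.69 × 10^-3 + (2.69 × 10^-3)²/(6.8 × 10^-5) = 1.09 × 10^-1 M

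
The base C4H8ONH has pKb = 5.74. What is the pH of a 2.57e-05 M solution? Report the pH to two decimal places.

C4H8ONH + H2O ⇌ C4H8ONH2+ + OH-
Kb = 10^(−5.74) = 1.82 × 10^-6
Kb = x²/(2.57e-05 − x) = 1.82 × 10^-6
Here C₀/Kb ≈ 14.1, so the small-x approximation fails. Use the quadratic:
x = (−Kb + √(Kb² + 4·Kb·C₀))/2 = 5.99 × 10^-6 M
pOH = −log(5.99 × 10^-6) = 5.22; pH = 14.00 − 5.22 = 8.78

pH = 8.78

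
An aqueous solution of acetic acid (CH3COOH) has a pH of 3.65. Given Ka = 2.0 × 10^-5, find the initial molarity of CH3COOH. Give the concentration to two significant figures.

C₀ = 2.7 × 10^-3 M

[H+] = 10^(-3.65) = 2.24 × 10^-4 M = x
Ka = x²/(C₀ − x) ⇒ C₀ = x + x²/Ka
C₀ = 2.24 × 10^-4 + (2.24 × 10^-4)²/(2.0 × 10^-5) = 2.73 × 10^-3 M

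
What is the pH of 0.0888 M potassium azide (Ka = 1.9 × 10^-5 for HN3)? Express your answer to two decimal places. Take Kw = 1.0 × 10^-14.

pH = 8.83

N3- is the conjugate base of the weak acid HN3.
Kb = Kw/Ka = 1.0×10^-14 / 1.9 × 10^-5 = 5.26 × 10^-10
Kb = [OH-]²/(0.0888 − [OH-]) = 5.26 × 10^-10
Assume [OH-] ≪ 0.0888: [OH-] ≈ √(5.26 × 10^-10 × 0.0888) = 6.83 × 10^-6 M
pOH = −log(6.83 × 10^-6) = 5.17; pH = 14.00 − 5.17 = 8.83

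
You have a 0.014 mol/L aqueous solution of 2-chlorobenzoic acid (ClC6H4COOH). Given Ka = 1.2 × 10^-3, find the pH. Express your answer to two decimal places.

ClC6H4COOH ⇌ ClC6H4COO- + H+
From the ICE table, Ka = [H+]²/(0.014 − [H+]) = 1.2 × 10^-3.
The 5% rule fails; solving [H+]² + Ka·[H+] − Ka·C₀ = 0 exactly:
[H+] = (−Ka + √(Ka² + 4·Ka·C₀))/2 = 3.54 × 10^-3 M
pH = −log[H+] = −log(3.54 × 10^-3) = 2.45

pH = 2.45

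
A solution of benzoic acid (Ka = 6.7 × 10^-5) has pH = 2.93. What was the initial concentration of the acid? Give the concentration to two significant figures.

[H+] = 10^(-2.93) = 1.17 × 10^-3 M = x
Ka = x²/(C₀ − x) ⇒ C₀ = x + x²/Ka
C₀ = 1.17 × 10^-3 + (1.17 × 10^-3)²/(6.7 × 10^-5) = 2.16 × 10^-2 M

C₀ = 2.2 × 10^-2 M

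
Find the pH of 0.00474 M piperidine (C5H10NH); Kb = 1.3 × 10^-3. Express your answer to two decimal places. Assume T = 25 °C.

C5H10NH + H2O ⇌ C5H10NH2+ + OH-
Kb = [OH-]²/(0.00474 − [OH-]) = 1.3 × 10^-3
[OH-] is not negligible relative to C₀; solve [OH-]² + 0.0013·[OH-] − 6.16e-06 = 0.
[OH-] = [−0.0013 + √(0.0013² + 2.46e-05)]/2 = 1.92 × 10^-3 M
pOH = 2.72, so pH = 14.00 − pOH = 11.28

pH = 11.28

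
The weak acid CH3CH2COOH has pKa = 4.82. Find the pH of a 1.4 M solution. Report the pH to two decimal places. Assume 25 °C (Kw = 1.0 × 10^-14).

CH3CH2COOH ⇌ CH3CH2COO- + H+
Ka = 10^(−4.82) = 1.51 × 10^-5
Ka = [H+]²/(1.4 − [H+]) = 1.51 × 10^-5
Since Ka ≪ C₀, [H+] ≈ √(Ka·C₀) = 4.60 × 10^-3 M.
([H+]/C₀ = 0.33% < 5%, so the approximation holds.)
pH = −log[H+] = −log(4.60 × 10^-3) = 2.34

pH = 2.34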